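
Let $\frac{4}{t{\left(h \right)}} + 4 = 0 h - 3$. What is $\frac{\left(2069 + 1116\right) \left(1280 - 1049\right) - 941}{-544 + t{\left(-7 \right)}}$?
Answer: $- \frac{2571779}{1906} \approx -1349.3$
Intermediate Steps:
$t{\left(h \right)} = - \frac{4}{7}$ ($t{\left(h \right)} = \frac{4}{-4 - \left(3 + 0 h\right)} = \frac{4}{-4 + \left(0 - 3\right)} = \frac{4}{-4 - 3} = \frac{4}{-7} = 4 \left(- \frac{1}{7}\right) = - \frac{4}{7}$)
$\frac{\left(2069 + 1116\right) \left(1280 - 1049\right) - 941}{-544 + t{\left(-7 \right)}} = \frac{\left(2069 + 1116\right) \left(1280 - 1049\right) - 941}{-544 - \frac{4}{7}} = \frac{3185 \cdot 231 - 941}{- \frac{3812}{7}} = \left(735735 - 941\right) \left(- \frac{7}{3812}\right) = 734794 \left(- \frac{7}{3812}\right) = - \frac{2571779}{1906}$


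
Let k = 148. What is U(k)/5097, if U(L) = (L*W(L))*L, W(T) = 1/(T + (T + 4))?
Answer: 5476/382275 ≈ 0.014325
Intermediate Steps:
W(T) = 1/(4 + 2*T) (W(T) = 1/(T + (4 + T)) = 1/(4 + 2*T))
U(L) = L²/(2*(2 + L)) (U(L) = (L*(1/(2*(2 + L))))*L = (L/(2*(2 + L)))*L = L²/(2*(2 + L)))
U(k)/5097 = ((½)*148²/(2 + 148))/5097 = ((½)*21904/150)*(1/5097) = ((½)*21904*(1/150))*(1/5097) = (5476/75)*(1/5097) = 5476/382275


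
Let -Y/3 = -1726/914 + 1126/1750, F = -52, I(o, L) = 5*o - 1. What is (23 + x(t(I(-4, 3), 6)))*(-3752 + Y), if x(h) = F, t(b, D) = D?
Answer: 43466287442/399875 ≈ 1.0870e+5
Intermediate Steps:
I(o, L) = -1 + 5*o
x(h) = -52
Y = 1493502/399875 (Y = -3*(-1726/914 + 1126/1750) = -3*(-1726*1/914 + 1126*(1/1750)) = -3*(-863/457 + 563/875) = -3*(-497834/399875) = 1493502/399875 ≈ 3.7349)
(23 + x(t(I(-4, 3), 6)))*(-3752 + Y) = (23 - 52)*(-3752 + 1493502/399875) = -29*(-1498837498/399875) = 43466287442/399875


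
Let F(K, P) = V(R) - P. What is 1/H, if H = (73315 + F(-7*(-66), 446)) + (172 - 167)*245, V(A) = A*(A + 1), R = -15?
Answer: 1/74304 ≈ 1.3458e-5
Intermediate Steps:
V(A) = A*(1 + A)
F(K, P) = 210 - P (F(K, P) = -15*(1 - 15) - P = -15*(-14) - P = 210 - P)
H = 74304 (H = (73315 + (210 - 1*446)) + (172 - 167)*245 = (73315 + (210 - 446)) + 5*245 = (73315 - 236) + 1225 = 73079 + 1225 = 74304)
1/H = 1/74304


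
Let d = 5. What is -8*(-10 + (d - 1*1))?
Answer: 48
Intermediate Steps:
-8*(-10 + (d - 1*1)) = -8*(-10 + (5 - 1*1)) = -8*(-10 + (5 - 1)) = -8*(-10 + 4) = -8*(-6) = 48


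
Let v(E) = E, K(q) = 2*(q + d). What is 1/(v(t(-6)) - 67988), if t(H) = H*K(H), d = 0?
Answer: -1/67916 ≈ -1.4724e-5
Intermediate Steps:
K(q) = 2*q (K(q) = 2*(q + 0) = 2*q)
t(H) = 2*H² (t(H) = H*(2*H) = 2*H²)
1/(v(t(-6)) - 67988) = 1/(2*(-6)² - 67988) = 1/(2*36 - 67988) = 1/(72 - 67988) = 1/(-67916) = -1/67916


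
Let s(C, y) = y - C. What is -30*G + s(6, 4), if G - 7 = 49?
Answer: -1682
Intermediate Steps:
G = 56 (G = 7 + 49 = 56)
-30*G + s(6, 4) = -30*56 + (4 - 1*6) = -1680 + (4 - 6) = -1680 - 2 = -1682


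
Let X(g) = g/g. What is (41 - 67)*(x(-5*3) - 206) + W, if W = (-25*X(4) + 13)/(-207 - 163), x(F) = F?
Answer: 1063016/185 ≈ 5746.0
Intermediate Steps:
X(g) = 1
W = 6/185 (W = (-25*1 + 13)/(-207 - 163) = (-25 + 13)/(-370) = -12*(-1/370) = 6/185 ≈ 0.032432)
(41 - 67)*(x(-5*3) - 206) + W = (41 - 67)*(-5*3 - 206) + 6/185 = -26*(-15 - 206) + 6/185 = -26*(-221) + 6/185 = 5746 + 6/185 = 1063016/185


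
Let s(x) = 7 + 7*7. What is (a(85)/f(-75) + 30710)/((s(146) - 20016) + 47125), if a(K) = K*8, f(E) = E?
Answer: 460514/407475 ≈ 1.1302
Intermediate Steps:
s(x) = 56 (s(x) = 7 + 49 = 56)
a(K) = 8*K
(a(85)/f(-75) + 30710)/((s(146) - 20016) + 47125) = ((8*85)/(-75) + 30710)/((56 - 20016) + 47125) = (680*(-1/75) + 30710)/(-19960 + 47125) = (-136/15 + 30710)/27165 = (460514/15)*(1/27165) = 460514/407475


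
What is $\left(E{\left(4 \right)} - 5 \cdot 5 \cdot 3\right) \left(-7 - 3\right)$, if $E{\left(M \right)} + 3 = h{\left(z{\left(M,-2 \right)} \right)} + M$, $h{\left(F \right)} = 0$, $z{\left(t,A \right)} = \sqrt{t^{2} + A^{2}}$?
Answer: $740$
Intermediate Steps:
$z{\left(t,A \right)} = \sqrt{A^{2} + t^{2}}$
$E{\left(M \right)} = -3 + M$ ($E{\left(M \right)} = -3 + \left(0 + M\right) = -3 + M$)
$\left(E{\left(4 \right)} - 5 \cdot 5 \cdot 3\right) \left(-7 - 3\right) = \left(\left(-3 + 4\right) - 5 \cdot 5 \cdot 3\right) \left(-7 - 3\right) = \left(1 - 75\right) \left(-10\right) = \left(-74\right) \left(-10\right) = 740$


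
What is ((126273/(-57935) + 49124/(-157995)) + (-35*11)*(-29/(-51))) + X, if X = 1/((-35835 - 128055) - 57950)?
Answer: -305727420335505661/1380807457154640 ≈ -221.41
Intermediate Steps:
X = -1/221840 (X = 1/(-163890 - 57950) = 1/(-221840) = -1/221840 ≈ -4.5078e-6)
((126273/(-57935) + 49124/(-157995)) + (-35*11)*(-29/(-51))) + X = ((126273/(-57935) + 49124/(-157995)) + (-35*11)*(-29/(-51))) - 1/221840 = ((126273*(-1/57935) + 49124*(-1/157995)) - (-11165)*(-1)/51) - 1/221840 = ((-126273/57935 - 49124/157995) - 385*29/51) - 1/221840 = (-911860063/366137613 - 11165/51) - 1/221840 = -1378143770786/6224339421 - 1/221840 = -305727420335505661/1380807457154640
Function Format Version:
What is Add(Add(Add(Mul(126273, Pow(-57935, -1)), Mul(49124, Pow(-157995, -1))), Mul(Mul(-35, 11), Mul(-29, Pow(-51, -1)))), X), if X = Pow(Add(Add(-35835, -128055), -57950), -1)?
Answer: Rational(-305727420335505661, 1380807457154640) ≈ -221.41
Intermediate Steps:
X = Rational(-1, 221840) (X = Pow(Add(-163890, -57950), -1) = Pow(-221840, -1) = Rational(-1, 221840) ≈ -4.5078e-6)
Add(Add(Add(Mul(126273, Pow(-57935, -1)), Mul(49124, Pow(-157995, -1))), Mul(Mul(-35, 11), Mul(-29, Pow(-51, -1)))), X) = Add(Add(Add(Mul(126273, Pow(-57935, -1)), Mul(49124, Pow(-157995, -1))), Mul(Mul(-35, 11), Mul(-29, Pow(-51, -1)))), Rational(-1, 221840)) = Add(Add(Add(Mul(126273, Rational(-1, 57935)), Mul(49124, Rational(-1, 157995))), Mul(-385, Mul(-29, Rational(-1, 51)))), Rational(-1, 221840)) = Add(Add(Add(Rational(-126273, 57935), Rational(-49124, 157995)), Mul(-385, Rational(29, 51))), Rational(-1, 221840)) = Add(Add(Rational(-911860063, 366137613), Rational(-11165, 51)), Rational(-1, 221840)) = Add(Rational(-1378143770786, 6224339421), Rational(-1, 221840)) = Rational(-305727420335505661, 1380807457154640)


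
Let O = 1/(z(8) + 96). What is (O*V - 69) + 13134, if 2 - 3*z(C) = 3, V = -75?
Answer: 3749430/287 ≈ 13064.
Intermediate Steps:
z(C) = -1/3 (z(C) = 2/3 - 1/3*3 = 2/3 - 1 = -1/3)
O = 3/287 (O = 1/(-1/3 + 96) = 1/(287/3) = 3/287 ≈ 0.010453)
(O*V - 69) + 13134 = ((3/287)*(-75) - 69) + 13134 = (-225/287 - 69) + 13134 = -20028/287 + 13134 = 3749430/287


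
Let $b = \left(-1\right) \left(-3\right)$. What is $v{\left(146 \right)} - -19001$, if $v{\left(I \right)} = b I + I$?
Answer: $19585$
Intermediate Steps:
$b = 3$
$v{\left(I \right)} = 4 I$ ($v{\left(I \right)} = 3 I + I = 4 I$)
$v{\left(146 \right)} - -19001 = 4 \cdot 146 - -19001 = 584 + 19001 = 19585$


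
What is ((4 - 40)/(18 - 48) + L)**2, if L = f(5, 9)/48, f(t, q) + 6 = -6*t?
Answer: 81/400 ≈ 0.20250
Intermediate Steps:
f(t, q) = -6 - 6*t
L = -3/4 (L = (-6 - 6*5)/48 = (-6 - 30)*(1/48) = -36*1/48 = -3/4 ≈ -0.75000)
((4 - 40)/(18 - 48) + L)**2 = ((4 - 40)/(18 - 48) - 3/4)**2 = (-36/(-30) - 3/4)**2 = (-36*(-1/30) - 3/4)**2 = (6/5 - 3/4)**2 = (9/20)**2 = 81/400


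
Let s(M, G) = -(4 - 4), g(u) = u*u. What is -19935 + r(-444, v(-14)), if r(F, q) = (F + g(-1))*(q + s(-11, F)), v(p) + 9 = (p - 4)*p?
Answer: -127584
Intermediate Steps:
g(u) = u²
v(p) = -9 + p*(-4 + p) (v(p) = -9 + (p - 4)*p = -9 + (-4 + p)*p = -9 + p*(-4 + p))
s(M, G) = 0 (s(M, G) = -1*0 = 0)
r(F, q) = q*(1 + F) (r(F, q) = (F + (-1)²)*(q + 0) = (F + 1)*q = (1 + F)*q = q*(1 + F))
-19935 + r(-444, v(-14)) = -19935 + (-9 + (-14)² - 4*(-14))*(1 - 444) = -19935 + (-9 + 196 + 56)*(-443) = -19935 + 243*(-443) = -19935 - 107649 = -127584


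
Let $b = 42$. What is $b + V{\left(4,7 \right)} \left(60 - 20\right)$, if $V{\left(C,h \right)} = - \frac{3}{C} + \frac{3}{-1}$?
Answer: $-108$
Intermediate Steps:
$V{\left(C,h \right)} = -3 - \frac{3}{C}$ ($V{\left(C,h \right)} = - \frac{3}{C} + 3 \left(-1\right) = - \frac{3}{C} - 3 = -3 - \frac{3}{C}$)
$b + V{\left(4,7 \right)} \left(60 - 20\right) = 42 + \left(-3 - \frac{3}{4}\right) \left(60 - 20\right) = 42 + \left(-3 - \frac{3}{4}\right) 40 = 42 - 150 = -108$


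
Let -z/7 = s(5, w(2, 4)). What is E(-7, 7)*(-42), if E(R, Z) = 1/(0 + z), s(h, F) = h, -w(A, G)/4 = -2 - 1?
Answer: 6/5 ≈ 1.2000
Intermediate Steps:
w(A, G) = 12 (w(A, G) = -4*(-2 - 1) = -4*(-3) = 12)
z = -35 (z = -7*5 = -35)
E(R, Z) = -1/35 (E(R, Z) = 1/(0 - 35) = 1/(-35) = -1/35)
E(-7, 7)*(-42) = -1/35*(-42) = 6/5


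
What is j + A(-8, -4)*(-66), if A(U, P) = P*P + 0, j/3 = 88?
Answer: -792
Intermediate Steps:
j = 264 (j = 3*88 = 264)
A(U, P) = P² (A(U, P) = P² + 0 = P²)
j + A(-8, -4)*(-66) = 264 + (-4)²*(-66) = 264 + 16*(-66) = 264 - 1056 = -792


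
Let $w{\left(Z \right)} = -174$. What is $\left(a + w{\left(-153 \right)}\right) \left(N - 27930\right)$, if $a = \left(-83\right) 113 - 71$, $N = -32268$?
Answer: $579345552$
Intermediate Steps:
$a = -9450$ ($a = -9379 - 71 = -9450$)
$\left(a + w{\left(-153 \right)}\right) \left(N - 27930\right) = \left(-9450 - 174\right) \left(-32268 - 27930\right) = \left(-9624\right) \left(-60198\right) = 579345552$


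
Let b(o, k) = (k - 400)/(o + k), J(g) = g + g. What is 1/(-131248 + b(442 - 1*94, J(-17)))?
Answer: -157/20606153 ≈ -7.6191e-6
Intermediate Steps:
J(g) = 2*g
b(o, k) = (-400 + k)/(k + o)
1/(-131248 + b(442 - 1*94, J(-17))) = 1/(-131248 + (-400 + 2*(-17))/(2*(-17) + (442 - 1*94))) = 1/(-131248 + (-400 - 34)/(-34 + (442 - 94))) = 1/(-131248 - 434/(-34 + 348)) = 1/(-131248 - 434/314) = 1/(-131248 + (1/314)*(-434)) = 1/(-131248 - 217/157) = 1/(-20606153/157) = -157/20606153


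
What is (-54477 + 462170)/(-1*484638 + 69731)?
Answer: -407693/414907 ≈ -0.98261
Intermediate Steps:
(-54477 + 462170)/(-1*484638 + 69731) = 407693/(-484638 + 69731) = 407693/(-414907) = 407693*(-1/414907) = -407693/414907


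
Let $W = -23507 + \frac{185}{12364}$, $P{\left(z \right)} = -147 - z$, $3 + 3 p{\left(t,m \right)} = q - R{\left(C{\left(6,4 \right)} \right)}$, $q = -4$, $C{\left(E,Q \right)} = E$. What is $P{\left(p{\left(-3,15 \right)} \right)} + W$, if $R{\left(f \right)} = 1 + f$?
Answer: $- \frac{877200517}{37092} \approx -23649.0$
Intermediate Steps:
$p{\left(t,m \right)} = - \frac{14}{3}$ ($p{\left(t,m \right)} = -1 + \frac{-4 - \left(1 + 6\right)}{3} = -1 + \frac{-4 - 7}{3} = -1 + \frac{1}{3} \left(-11\right) = -1 - \frac{11}{3} = - \frac{14}{3}$)
$W = - \frac{290640363}{12364}$ ($W = -23507 + 185 \cdot \frac{1}{12364} = -23507 + \frac{185}{12364} = - \frac{290640363}{12364} \approx -23507.0$)
$P{\left(p{\left(-3,15 \right)} \right)} + W = \left(-147 - - \frac{14}{3}\right) - \frac{290640363}{12364} = \left(-147 + \frac{14}{3}\right) - \frac{290640363}{12364} = - \frac{427}{3} - \frac{290640363}{12364} = - \frac{877200517}{37092}$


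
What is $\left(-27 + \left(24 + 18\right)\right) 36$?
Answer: $540$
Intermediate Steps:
$\left(-27 + \left(24 + 18\right)\right) 36 = \left(-27 + 42\right) 36 = 15 \cdot 36 = 540$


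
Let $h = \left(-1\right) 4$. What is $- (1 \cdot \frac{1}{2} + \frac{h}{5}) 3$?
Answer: $\frac{9}{10} \approx 0.9$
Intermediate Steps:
$h = -4$
$- (1 \cdot \frac{1}{2} + \frac{h}{5}) 3 = - (1 \cdot \frac{1}{2} - \frac{4}{5}) 3 = - (\frac{1}{2} - \frac{4}{5}) 3 = \left(-1\right) \left(- \frac{3}{10}\right) 3 = \frac{3}{10} \cdot 3 = \frac{9}{10}$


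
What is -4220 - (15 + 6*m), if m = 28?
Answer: -4403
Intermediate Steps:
-4220 - (15 + 6*m) = -4220 - (15 + 6*28) = -4220 - (15 + 168) = -4220 - 1*183 = -4220 - 183 = -4403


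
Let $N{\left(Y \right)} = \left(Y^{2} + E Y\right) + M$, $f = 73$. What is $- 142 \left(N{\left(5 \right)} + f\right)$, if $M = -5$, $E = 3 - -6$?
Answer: $-19596$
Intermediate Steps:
$E = 9$ ($E = 3 + 6 = 9$)
$N{\left(Y \right)} = -5 + Y^{2} + 9 Y$ ($N{\left(Y \right)} = \left(Y^{2} + 9 Y\right) - 5 = -5 + Y^{2} + 9 Y$)
$- 142 \left(N{\left(5 \right)} + f\right) = - 142 \left(\left(-5 + 5^{2} + 9 \cdot 5\right) + 73\right) = - 142 \left(\left(-5 + 25 + 45\right) + 73\right) = - 142 \left(65 + 73\right) = \left(-142\right) 138 = -19596$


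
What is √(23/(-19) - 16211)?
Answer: 8*I*√91447/19 ≈ 127.33*I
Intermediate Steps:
√(23/(-19) - 16211) = √(-1/19*23 - 16211) = √(-23/19 - 16211) = √(-308032/19) = 8*I*√91447/19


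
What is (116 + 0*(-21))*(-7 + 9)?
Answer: 232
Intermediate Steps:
(116 + 0*(-21))*(-7 + 9) = (116 + 0)*2 = 116*2 = 232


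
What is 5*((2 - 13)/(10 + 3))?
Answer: -55/13 ≈ -4.2308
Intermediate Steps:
5*((2 - 13)/(10 + 3)) = 5*(-11/13) = -55/13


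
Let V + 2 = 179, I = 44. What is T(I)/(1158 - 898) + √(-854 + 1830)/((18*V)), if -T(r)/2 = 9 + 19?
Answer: -14/65 + 2*√61/1593 ≈ -0.20558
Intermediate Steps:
V = 177 (V = -2 + 179 = 177)
T(r) = -56 (T(r) = -2*(9 + 19) = -2*28 = -56)
T(I)/(1158 - 898) + √(-854 + 1830)/((18*V)) = -56/(1158 - 898) + √(-854 + 1830)/((18*177)) = -56/260 + √976/3186 = -56*1/260 + (4*√61)*(1/3186) = -14/65 + 2*√61/1593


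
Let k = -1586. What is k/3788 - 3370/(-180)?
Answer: 156001/8523 ≈ 18.304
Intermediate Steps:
k/3788 - 3370/(-180) = -1586/3788 - 3370/(-180) = -1586*1/3788 - 3370*(-1/180) = -793/1894 + 337/18 = 156001/8523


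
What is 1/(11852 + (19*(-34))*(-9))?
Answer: 1/17666 ≈ 5.6606e-5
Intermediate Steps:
1/(11852 + (19*(-34))*(-9)) = 1/(11852 - 646*(-9)) = 1/(11852 + 5814) = 1/17666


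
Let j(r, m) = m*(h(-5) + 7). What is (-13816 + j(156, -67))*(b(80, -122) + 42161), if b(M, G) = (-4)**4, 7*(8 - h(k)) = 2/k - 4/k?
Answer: -21997498617/35 ≈ -6.2850e+8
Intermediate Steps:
h(k) = 8 + 2/(7*k) (h(k) = 8 - (2/k - 4/k)/7 = 8 - (-2)/(7*k) = 8 + 2/(7*k))
b(M, G) = 256
j(r, m) = 523*m/35 (j(r, m) = m*((8 + (2/7)/(-5)) + 7) = m*((8 + (2/7)*(-1/5)) + 7) = m*((8 - 2/35) + 7) = m*(278/35 + 7) = m*(523/35) = 523*m/35)
(-13816 + j(156, -67))*(b(80, -122) + 42161) = (-13816 + (523/35)*(-67))*(256 + 42161) = (-13816 - 35041/35)*42417 = -518601/35*42417 = -21997498617/35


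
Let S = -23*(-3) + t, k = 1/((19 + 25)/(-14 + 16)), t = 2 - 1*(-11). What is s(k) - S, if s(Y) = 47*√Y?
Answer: -82 + 47*√22/22 ≈ -71.980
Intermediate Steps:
t = 13 (t = 2 + 11 = 13)
k = 1/22 (k = 1/(44/2) = 1/(44*(½)) = 1/22 ≈ 0.045455)
S = 82 (S = -23*(-3) + 13 = 69 + 13 = 82)
s(k) - S = 47*√(1/22) - 1*82 = 47*(√22/22) - 82 = 47*√22/22 - 82 = -82 + 47*√22/22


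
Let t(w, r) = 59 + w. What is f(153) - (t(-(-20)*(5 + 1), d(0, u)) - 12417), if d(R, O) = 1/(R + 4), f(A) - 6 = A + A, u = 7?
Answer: 12550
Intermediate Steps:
f(A) = 6 + 2*A (f(A) = 6 + (A + A) = 6 + 2*A)
d(R, O) = 1/(4 + R)
f(153) - (t(-(-20)*(5 + 1), d(0, u)) - 12417) = (6 + 2*153) - ((59 - (-20)*(5 + 1)) - 12417) = (6 + 306) - ((59 - (-20)*6) - 12417) = 312 - ((59 - 4*(-30)) - 12417) = 312 - ((59 + 120) - 12417) = 312 - (179 - 12417) = 312 - 1*(-12238) = 312 + 12238 = 12550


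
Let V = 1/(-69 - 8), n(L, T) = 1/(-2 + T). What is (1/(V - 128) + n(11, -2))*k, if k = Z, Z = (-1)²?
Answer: -10165/39428 ≈ -0.25781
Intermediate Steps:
V = -1/77 (V = 1/(-77) = -1/77 ≈ -0.012987)
Z = 1
k = 1
(1/(V - 128) + n(11, -2))*k = (1/(-1/77 - 128) + 1/(-2 - 2))*1 = (1/(-9857/77) + 1/(-4))*1 = (-77/9857 - ¼)*1 = -10165/39428*1 = -10165/39428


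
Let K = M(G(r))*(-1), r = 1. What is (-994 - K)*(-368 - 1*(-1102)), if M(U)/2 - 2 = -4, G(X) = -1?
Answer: -732532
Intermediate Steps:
M(U) = -4 (M(U) = 4 + 2*(-4) = 4 - 8 = -4)
K = 4 (K = -4*(-1) = 4)
(-994 - K)*(-368 - 1*(-1102)) = (-994 - 1*4)*(-368 - 1*(-1102)) = (-994 - 4)*(-368 + 1102) = -998*734 = -732532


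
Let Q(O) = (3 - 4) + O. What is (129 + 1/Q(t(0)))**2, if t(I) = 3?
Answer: 67081/4 ≈ 16770.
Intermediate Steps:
Q(O) = -1 + O
(129 + 1/Q(t(0)))**2 = (129 + 1/(-1 + 3))**2 = (129 + 1/2)**2 = (259/2)**2 = 67081/4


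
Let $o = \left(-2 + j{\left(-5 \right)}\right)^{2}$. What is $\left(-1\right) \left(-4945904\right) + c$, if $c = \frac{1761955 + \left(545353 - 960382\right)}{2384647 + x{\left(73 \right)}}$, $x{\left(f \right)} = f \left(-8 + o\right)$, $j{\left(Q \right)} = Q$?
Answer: $\frac{5904519786743}{1193820} \approx 4.9459 \cdot 10^{6}$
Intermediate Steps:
$o = 49$ ($o = \left(-2 - 5\right)^{2} = \left(-7\right)^{2} = 49$)
$x{\left(f \right)} = 41 f$ ($x{\left(f \right)} = f \left(-8 + 49\right) = f 41 = 41 f$)
$c = \frac{673463}{1193820}$ ($c = \frac{1761955 + \left(545353 - 960382\right)}{2384647 + 41 \cdot 73} = \frac{1761955 + \left(545353 - 960382\right)}{2384647 + 2993} = \frac{1761955 - 415029}{2387640} = 1346926 \cdot \frac{1}{2387640} = \frac{673463}{1193820} \approx 0.56412$)
$\left(-1\right) \left(-4945904\right) + c = \left(-1\right) \left(-4945904\right) + \frac{673463}{1193820} = 4945904 + \frac{673463}{1193820} = \frac{5904519786743}{1193820}$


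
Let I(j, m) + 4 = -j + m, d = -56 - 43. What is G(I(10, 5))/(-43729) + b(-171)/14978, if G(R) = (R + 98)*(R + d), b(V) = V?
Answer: 136490877/654972962 ≈ 0.20839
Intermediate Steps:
d = -99
I(j, m) = -4 + m - j (I(j, m) = -4 + (-j + m) = -4 + (m - j) = -4 + m - j)
G(R) = (-99 + R)*(98 + R) (G(R) = (R + 98)*(R - 99) = (98 + R)*(-99 + R) = (-99 + R)*(98 + R))
G(I(10, 5))/(-43729) + b(-171)/14978 = (-9702 + (-4 + 5 - 1*10)² - (-4 + 5 - 1*10))/(-43729) - 171/14978 = (-9702 + (-4 + 5 - 10)² - (-4 + 5 - 10))*(-1/43729) - 171*1/14978 = (-9702 + (-9)² - 1*(-9))*(-1/43729) - 171/14978 = (-9702 + 81 + 9)*(-1/43729) - 171/14978 = -9612*(-1/43729) - 171/14978 = 9612/43729 - 171/14978 = 136490877/654972962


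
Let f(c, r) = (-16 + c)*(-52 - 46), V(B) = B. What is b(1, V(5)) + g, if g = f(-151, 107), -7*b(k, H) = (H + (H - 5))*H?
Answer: 114537/7 ≈ 16362.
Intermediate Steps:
b(k, H) = -H*(-5 + 2*H)/7 (b(k, H) = -(H + (H - 5))*H/7 = -(H + (-5 + H))*H/7 = -(-5 + 2*H)*H/7 = -H*(-5 + 2*H)/7)
f(c, r) = 1568 - 98*c (f(c, r) = (-16 + c)*(-98) = 1568 - 98*c)
g = 16366 (g = 1568 - 98*(-151) = 1568 + 14798 = 16366)
b(1, V(5)) + g = (1/7)*5*(5 - 2*5) + 16366 = (1/7)*5*(5 - 10) + 16366 = (1/7)*5*(-5) + 16366 = -25/7 + 16366 = 114537/7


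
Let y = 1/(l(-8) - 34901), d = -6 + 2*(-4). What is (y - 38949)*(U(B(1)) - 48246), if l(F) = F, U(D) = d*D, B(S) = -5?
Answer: 65503492848992/34909 ≈ 1.8764e+9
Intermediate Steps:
d = -14 (d = -6 - 8 = -14)
U(D) = -14*D
y = -1/34909 (y = 1/(-8 - 34901) = 1/(-34909) = -1/34909 ≈ -2.8646e-5)
(y - 38949)*(U(B(1)) - 48246) = (-1/34909 - 38949)*(-14*(-5) - 48246) = -1359670642*(70 - 48246)/34909 = -1359670642/34909*(-48176) = 65503492848992/34909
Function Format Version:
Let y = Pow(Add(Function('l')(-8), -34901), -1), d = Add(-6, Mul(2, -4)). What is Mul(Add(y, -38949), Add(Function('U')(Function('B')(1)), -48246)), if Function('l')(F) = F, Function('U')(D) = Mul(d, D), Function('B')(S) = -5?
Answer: Rational(65503492848992, 34909) ≈ 1.8764e+9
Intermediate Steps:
d = -14 (d = Add(-6, -8) = -14)
Function('U')(D) = Mul(-14, D)
y = Rational(-1, 34909) (y = Pow(Add(-8, -34901), -1) = Pow(-34909, -1) = Rational(-1, 34909) ≈ -2.8646e-5)
Mul(Add(y, -38949), Add(Function('U')(Function('B')(1)), -48246)) = Mul(Add(Rational(-1, 34909), -38949), Add(Mul(-14, -5), -48246)) = Mul(Rational(-1359670642, 34909), Add(70, -48246)) = Mul(Rational(-1359670642, 34909), -48176) = Rational(65503492848992, 34909)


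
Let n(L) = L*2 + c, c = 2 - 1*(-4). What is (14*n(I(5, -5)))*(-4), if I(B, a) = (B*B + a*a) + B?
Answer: -6496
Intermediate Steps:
I(B, a) = B + B² + a² (I(B, a) = (B² + a²) + B = B + B² + a²)
c = 6 (c = 2 + 4 = 6)
n(L) = 6 + 2*L (n(L) = L*2 + 6 = 2*L + 6 = 6 + 2*L)
(14*n(I(5, -5)))*(-4) = (14*(6 + 2*(5 + 5² + (-5)²)))*(-4) = (14*(6 + 2*(5 + 25 + 25)))*(-4) = (14*(6 + 2*55))*(-4) = (14*(6 + 110))*(-4) = (14*116)*(-4) = 1624*(-4) = -6496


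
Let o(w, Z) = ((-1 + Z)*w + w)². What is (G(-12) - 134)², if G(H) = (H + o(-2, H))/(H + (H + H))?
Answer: 201601/9 ≈ 22400.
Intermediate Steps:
o(w, Z) = (w + w*(-1 + Z))² (o(w, Z) = (w*(-1 + Z) + w)² = (w + w*(-1 + Z))²)
G(H) = (H + 4*H²)/(3*H) (G(H) = (H + H²*(-2)²)/(H + (H + H)) = (H + H²*4)/(H + 2*H) = (H + 4*H²)/((3*H)) = (H + 4*H²)*(1/(3*H)) = (H + 4*H²)/(3*H))
(G(-12) - 134)² = ((⅓ + (4/3)*(-12)) - 134)² = ((⅓ - 16) - 134)² = (-47/3 - 134)² = (-449/3)² = 201601/9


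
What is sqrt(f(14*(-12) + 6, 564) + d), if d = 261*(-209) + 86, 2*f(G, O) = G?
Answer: 4*I*sqrt(3409) ≈ 233.55*I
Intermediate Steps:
f(G, O) = G/2
d = -54463 (d = -54549 + 86 = -54463)
sqrt(f(14*(-12) + 6, 564) + d) = sqrt((14*(-12) + 6)/2 - 54463) = sqrt((-168 + 6)/2 - 54463) = sqrt((1/2)*(-162) - 54463) = sqrt(-81 - 54463) = sqrt(-54544) = 4*I*sqrt(3409)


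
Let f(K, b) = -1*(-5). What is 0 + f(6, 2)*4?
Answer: 20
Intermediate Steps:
f(K, b) = 5
0 + f(6, 2)*4 = 0 + 5*4 = 0 + 20 = 20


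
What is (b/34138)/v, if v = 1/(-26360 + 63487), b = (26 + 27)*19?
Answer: 37386889/34138 ≈ 1095.2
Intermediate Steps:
b = 1007 (b = 53*19 = 1007)
v = 1/37127 ≈ 2.6935e-5
(b/34138)/v = (1007/34138)/(1/37127) = (1007*(1/34138))*37127 = (1007/34138)*37127 = 37386889/34138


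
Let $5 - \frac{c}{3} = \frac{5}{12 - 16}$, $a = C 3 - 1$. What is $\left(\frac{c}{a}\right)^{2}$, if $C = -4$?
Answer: $\frac{5625}{2704} \approx 2.0802$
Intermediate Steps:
$a = -13$ ($a = \left(-4\right) 3 - 1 = -12 - 1 = -13$)
$c = \frac{75}{4}$ ($c = 15 - 3 \frac{5}{12 - 16} = 15 - 3 \frac{5}{-4} = 15 - 3 \cdot 5 \left(- \frac{1}{4}\right) = 15 - - \frac{15}{4} = 15 + \frac{15}{4} = \frac{75}{4} \approx 18.75$)
$\left(\frac{c}{a}\right)^{2} = \left(\frac{75}{4 \left(-13\right)}\right)^{2} = \left(\frac{75}{4} \left(- \frac{1}{13}\right)\right)^{2} = \left(- \frac{75}{52}\right)^{2} = \frac{5625}{2704}$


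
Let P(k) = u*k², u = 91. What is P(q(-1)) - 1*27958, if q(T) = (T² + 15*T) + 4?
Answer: -18858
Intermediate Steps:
q(T) = 4 + T² + 15*T
P(k) = 91*k²
P(q(-1)) - 1*27958 = 91*(4 + (-1)² + 15*(-1))² - 1*27958 = 91*(4 + 1 - 15)² - 27958 = 91*(-10)² - 27958 = 91*100 - 27958 = 9100 - 27958 = -18858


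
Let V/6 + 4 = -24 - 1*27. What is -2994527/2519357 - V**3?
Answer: 90538129514473/2519357 ≈ 3.5937e+7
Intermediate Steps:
V = -330 (V = -24 + 6*(-24 - 1*27) = -24 + 6*(-24 - 27) = -24 + 6*(-51) = -24 - 306 = -330)
-2994527/2519357 - V**3 = -2994527/2519357 - 1*(-330)**3 = -2994527*1/2519357 - 1*(-35937000) = -2994527/2519357 + 35937000 = 90538129514473/2519357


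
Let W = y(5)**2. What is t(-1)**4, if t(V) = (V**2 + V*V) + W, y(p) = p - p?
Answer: 16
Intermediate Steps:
y(p) = 0
W = 0 (W = 0**2 = 0)
t(V) = 2*V**2 (t(V) = (V**2 + V*V) + 0 = (V**2 + V**2) + 0 = 2*V**2 + 0 = 2*V**2)
t(-1)**4 = (2*(-1)**2)**4 = (2*1)**4 = 2**4 = 16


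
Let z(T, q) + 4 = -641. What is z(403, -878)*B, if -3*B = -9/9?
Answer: -215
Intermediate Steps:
z(T, q) = -645 (z(T, q) = -4 - 641 = -645)
B = ⅓ (B = -(-3)/9 = -⅓*(-1) = ⅓ ≈ 0.33333)
z(403, -878)*B = -645*⅓ = -215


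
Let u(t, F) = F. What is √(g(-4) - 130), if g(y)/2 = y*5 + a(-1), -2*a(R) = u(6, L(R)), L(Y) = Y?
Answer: 13*I ≈ 13.0*I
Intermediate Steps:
a(R) = -R/2
g(y) = 1 + 10*y (g(y) = 2*(y*5 - ½*(-1)) = 2*(5*y + ½) = 2*(½ + 5*y) = 1 + 10*y)
√(g(-4) - 130) = √((1 + 10*(-4)) - 130) = √((1 - 40) - 130) = √(-39 - 130) = √(-169) = 13*I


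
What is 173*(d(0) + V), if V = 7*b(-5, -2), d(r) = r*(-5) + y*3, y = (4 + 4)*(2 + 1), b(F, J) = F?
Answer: 6401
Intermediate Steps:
y = 24 (y = 8*3 = 24)
d(r) = 72 - 5*r (d(r) = r*(-5) + 24*3 = -5*r + 72 = 72 - 5*r)
V = -35 (V = 7*(-5) = -35)
173*(d(0) + V) = 173*((72 - 5*0) - 35) = 173*((72 + 0) - 35) = 173*(72 - 35) = 173*37 = 6401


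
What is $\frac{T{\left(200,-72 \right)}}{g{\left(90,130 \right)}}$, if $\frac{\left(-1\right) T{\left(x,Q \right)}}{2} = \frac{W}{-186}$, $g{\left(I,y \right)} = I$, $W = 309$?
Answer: $\frac{103}{2790} \approx 0.036918$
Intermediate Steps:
$T{\left(x,Q \right)} = \frac{103}{31}$ ($T{\left(x,Q \right)} = - 2 \frac{309}{-186} = - 2 \cdot 309 \left(- \frac{1}{186}\right) = \left(-2\right) \left(- \frac{103}{62}\right) = \frac{103}{31}$)
$\frac{T{\left(200,-72 \right)}}{g{\left(90,130 \right)}} = \frac{103}{31 \cdot 90} = \frac{103}{31} \cdot \frac{1}{90} = \frac{103}{2790}$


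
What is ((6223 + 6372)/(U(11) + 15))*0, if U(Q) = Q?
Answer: 0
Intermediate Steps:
((6223 + 6372)/(U(11) + 15))*0 = ((6223 + 6372)/(11 + 15))*0 = (12595/26)*0 = 0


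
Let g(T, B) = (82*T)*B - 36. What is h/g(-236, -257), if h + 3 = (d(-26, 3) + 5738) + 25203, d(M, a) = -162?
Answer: 7694/1243357 ≈ 0.0061881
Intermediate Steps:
g(T, B) = -36 + 82*B*T (g(T, B) = 82*B*T - 36 = -36 + 82*B*T)
h = 30776 (h = -3 + ((-162 + 5738) + 25203) = -3 + (5576 + 25203) = -3 + 30779 = 30776)
h/g(-236, -257) = 30776/(-36 + 82*(-257)*(-236)) = 30776/(-36 + 4973464) = 30776/4973428 = 30776*(1/4973428) = 7694/1243357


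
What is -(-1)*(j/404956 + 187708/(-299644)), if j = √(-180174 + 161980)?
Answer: -46927/74911 + I*√18194/404956 ≈ -0.62644 + 0.00033309*I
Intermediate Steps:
j = I*√18194 (j = √(-18194) = I*√18194 ≈ 134.89*I)
-(-1)*(j/404956 + 187708/(-299644)) = -(-1)*((I*√18194)/404956 + 187708/(-299644)) = -(-1)*((I*√18194)*(1/404956) + 187708*(-1/299644)) = -(-1)*(I*√18194/404956 - 46927/74911) = -(-1)*(-46927/74911 + I*√18194/404956) = -(46927/74911 - I*√18194/404956) = -46927/74911 + I*√18194/404956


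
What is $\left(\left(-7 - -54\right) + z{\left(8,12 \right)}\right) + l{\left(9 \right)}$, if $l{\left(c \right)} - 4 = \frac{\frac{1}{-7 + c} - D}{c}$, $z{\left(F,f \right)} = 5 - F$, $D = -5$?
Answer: $\frac{875}{18} \approx 48.611$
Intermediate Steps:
$l{\left(c \right)} = 4 + \frac{5 + \frac{1}{-7 + c}}{c}$ ($l{\left(c \right)} = 4 + \frac{\frac{1}{-7 + c} - -5}{c} = 4 + \frac{\frac{1}{-7 + c} + 5}{c} = 4 + \frac{5 + \frac{1}{-7 + c}}{c}$)
$\left(\left(-7 - -54\right) + z{\left(8,12 \right)}\right) + l{\left(9 \right)} = \left(\left(-7 - -54\right) + \left(5 - 8\right)\right) + \frac{-34 - 207 + 4 \cdot 9^{2}}{9 \left(-7 + 9\right)} = \left(\left(-7 + 54\right) + \left(5 - 8\right)\right) + \frac{-34 - 207 + 4 \cdot 81}{9 \cdot 2} = \left(47 - 3\right) + \frac{1}{9} \cdot \frac{1}{2} \left(-34 - 207 + 324\right) = 44 + \frac{1}{9} \cdot \frac{1}{2} \cdot 83 = 44 + \frac{83}{18} = \frac{875}{18}$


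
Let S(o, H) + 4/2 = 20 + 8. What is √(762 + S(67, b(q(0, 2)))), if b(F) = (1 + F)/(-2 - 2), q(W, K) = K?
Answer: 2*√197 ≈ 28.071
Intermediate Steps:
b(F) = -¼ - F/4 (b(F) = (1 + F)/(-4) = (1 + F)*(-¼) = -¼ - F/4)
S(o, H) = 26 (S(o, H) = -2 + (20 + 8) = -2 + 28 = 26)
√(762 + S(67, b(q(0, 2)))) = √(762 + 26) = √788 = 2*√197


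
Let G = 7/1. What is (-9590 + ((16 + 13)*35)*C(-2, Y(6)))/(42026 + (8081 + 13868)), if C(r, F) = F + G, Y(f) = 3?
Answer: 112/12795 ≈ 0.0087534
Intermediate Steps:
G = 7 (G = 7*1 = 7)
C(r, F) = 7 + F (C(r, F) = F + 7 = 7 + F)
(-9590 + ((16 + 13)*35)*C(-2, Y(6)))/(42026 + (8081 + 13868)) = (-9590 + ((16 + 13)*35)*(7 + 3))/(42026 + (8081 + 13868)) = (-9590 + (29*35)*10)/(42026 + 21949) = (-9590 + 1015*10)/63975 = (-9590 + 10150)*(1/63975) = 560*(1/63975) = 112/12795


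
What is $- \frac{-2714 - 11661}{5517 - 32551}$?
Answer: $- \frac{14375}{27034} \approx -0.53174$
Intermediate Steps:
$- \frac{-2714 - 11661}{5517 - 32551} = - \frac{-2714 - 11661}{-27034} = - \frac{\left(-14375\right) \left(-1\right)}{27034} = \left(-1\right) \frac{14375}{27034} = - \frac{14375}{27034}$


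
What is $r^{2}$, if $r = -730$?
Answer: $532900$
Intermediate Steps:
$r^{2} = \left(-730\right)^{2} = 532900$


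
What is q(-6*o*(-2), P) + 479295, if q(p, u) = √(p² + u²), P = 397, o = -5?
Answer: 479295 + √161209 ≈ 4.7970e+5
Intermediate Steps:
q(-6*o*(-2), P) + 479295 = √((-6*(-5)*(-2))² + 397²) + 479295 = √((30*(-2))² + 157609) + 479295 = √((-60)² + 157609) + 479295 = √(3600 + 157609) + 479295 = √161209 + 479295 = 479295 + √161209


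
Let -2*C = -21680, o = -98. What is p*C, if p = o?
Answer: -1062320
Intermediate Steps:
C = 10840 (C = -½*(-21680) = 10840)
p = -98
p*C = -98*10840 = -1062320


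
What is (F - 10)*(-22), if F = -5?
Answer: 330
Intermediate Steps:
(F - 10)*(-22) = (-5 - 10)*(-22) = -15*(-22) = 330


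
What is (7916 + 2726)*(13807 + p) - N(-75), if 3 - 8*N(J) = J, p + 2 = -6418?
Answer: 314449777/4 ≈ 7.8612e+7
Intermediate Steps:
p = -6420 (p = -2 - 6418 = -6420)
N(J) = 3/8 - J/8
(7916 + 2726)*(13807 + p) - N(-75) = (7916 + 2726)*(13807 - 6420) - (3/8 - 1/8*(-75)) = 10642*7387 - (3/8 + 75/8) = 78612454 - 1*39/4 = 78612454 - 39/4 = 314449777/4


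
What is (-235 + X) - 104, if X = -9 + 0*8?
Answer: -348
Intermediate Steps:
X = -9 (X = -9 + 0 = -9)
(-235 + X) - 104 = (-235 - 9) - 104 = -244 - 104 = -348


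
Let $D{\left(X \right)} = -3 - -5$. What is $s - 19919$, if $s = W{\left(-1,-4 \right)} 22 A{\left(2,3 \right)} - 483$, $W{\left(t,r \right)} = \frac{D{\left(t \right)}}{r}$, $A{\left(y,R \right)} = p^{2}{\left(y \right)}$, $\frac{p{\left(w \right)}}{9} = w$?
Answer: $-23966$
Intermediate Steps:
$p{\left(w \right)} = 9 w$
$D{\left(X \right)} = 2$ ($D{\left(X \right)} = -3 + 5 = 2$)
$A{\left(y,R \right)} = 81 y^{2}$ ($A{\left(y,R \right)} = \left(9 y\right)^{2} = 81 y^{2}$)
$W{\left(t,r \right)} = \frac{2}{r}$
$s = -4047$ ($s = \frac{2}{-4} \cdot 22 \cdot 81 \cdot 2^{2} - 483 = 2 \left(- \frac{1}{4}\right) 22 \cdot 81 \cdot 4 - 483 = \left(- \frac{1}{2}\right) 22 \cdot 324 - 483 = \left(-11\right) 324 - 483 = -3564 - 483 = -4047$)
$s - 19919 = -4047 - 19919 = -23966$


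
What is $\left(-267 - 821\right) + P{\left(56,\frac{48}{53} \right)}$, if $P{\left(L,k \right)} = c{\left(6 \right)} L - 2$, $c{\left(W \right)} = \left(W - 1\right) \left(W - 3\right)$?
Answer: $-250$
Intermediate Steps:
$c{\left(W \right)} = \left(-1 + W\right) \left(-3 + W\right)$
$P{\left(L,k \right)} = -2 + 15 L$ ($P{\left(L,k \right)} = \left(3 + 6^{2} - 24\right) L - 2 = \left(3 + 36 - 24\right) L - 2 = 15 L - 2 = -2 + 15 L$)
$\left(-267 - 821\right) + P{\left(56,\frac{48}{53} \right)} = \left(-267 - 821\right) + \left(-2 + 15 \cdot 56\right) = -1088 + \left(-2 + 840\right) = -1088 + 838 = -250$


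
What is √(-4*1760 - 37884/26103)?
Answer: 2*I*√22478073/113 ≈ 83.913*I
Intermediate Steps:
√(-4*1760 - 37884/26103) = √(-7040 - 37884*1/26103) = √(-7040 - 164/113) = √(-795684/113) = 2*I*√22478073/113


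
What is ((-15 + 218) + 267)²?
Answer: 220900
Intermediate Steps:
((-15 + 218) + 267)² = (203 + 267)² = 470² = 220900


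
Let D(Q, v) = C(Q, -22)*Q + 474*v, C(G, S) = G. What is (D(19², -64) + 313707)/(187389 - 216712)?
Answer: -413692/29323 ≈ -14.108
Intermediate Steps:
D(Q, v) = Q² + 474*v (D(Q, v) = Q*Q + 474*v = Q² + 474*v)
(D(19², -64) + 313707)/(187389 - 216712) = (((19²)² + 474*(-64)) + 313707)/(187389 - 216712) = ((361² - 30336) + 313707)/(-29323) = ((130321 - 30336) + 313707)*(-1/29323) = (99985 + 313707)*(-1/29323) = 413692*(-1/29323) = -413692/29323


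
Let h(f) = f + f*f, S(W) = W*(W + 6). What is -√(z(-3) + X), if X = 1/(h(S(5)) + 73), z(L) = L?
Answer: -I*√29821074/3153 ≈ -1.732*I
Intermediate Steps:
S(W) = W*(6 + W)
h(f) = f + f²
X = 1/3153 (X = 1/((5*(6 + 5))*(1 + 5*(6 + 5)) + 73) = 1/((5*11)*(1 + 5*11) + 73) = 1/(55*(1 + 55) + 73) = 1/(55*56 + 73) = 1/(3080 + 73) = 1/3153 ≈ 0.00031716)
-√(z(-3) + X) = -√(-3 + 1/3153) = -√(-9458/3153) = -I*√29821074/3153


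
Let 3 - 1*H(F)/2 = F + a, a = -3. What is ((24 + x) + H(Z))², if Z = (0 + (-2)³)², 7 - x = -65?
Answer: 400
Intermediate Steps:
x = 72 (x = 7 - 1*(-65) = 7 + 65 = 72)
Z = 64 (Z = (0 - 8)² = (-8)² = 64)
H(F) = 12 - 2*F (H(F) = 6 - 2*(F - 3) = 6 - 2*(-3 + F) = 6 + (6 - 2*F) = 12 - 2*F)
((24 + x) + H(Z))² = ((24 + 72) + (12 - 2*64))² = (96 + (12 - 128))² = (96 - 116)² = (-20)² = 400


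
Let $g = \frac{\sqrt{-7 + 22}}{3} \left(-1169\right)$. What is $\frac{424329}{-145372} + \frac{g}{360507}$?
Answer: $- \frac{424329}{145372} - \frac{167 \sqrt{15}}{154503} \approx -2.9231$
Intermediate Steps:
$g = - \frac{1169 \sqrt{15}}{3}$ ($g = \sqrt{15} \cdot \frac{1}{3} \left(-1169\right) = \frac{\sqrt{15}}{3} \left(-1169\right) = - \frac{1169 \sqrt{15}}{3} \approx -1509.2$)
$\frac{424329}{-145372} + \frac{g}{360507} = \frac{424329}{-145372} + \frac{\left(- \frac{1169}{3}\right) \sqrt{15}}{360507} = 424329 \left(- \frac{1}{145372}\right) + - \frac{1169 \sqrt{15}}{3} \cdot \frac{1}{360507} = - \frac{424329}{145372} - \frac{167 \sqrt{15}}{154503}$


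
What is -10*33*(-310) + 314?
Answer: 102614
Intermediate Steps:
-10*33*(-310) + 314 = -330*(-310) + 314 = 102300 + 314 = 102614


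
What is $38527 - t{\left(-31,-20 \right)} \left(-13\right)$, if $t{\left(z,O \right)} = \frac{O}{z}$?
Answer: $\frac{1194597}{31} \approx 38535.0$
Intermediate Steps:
$38527 - t{\left(-31,-20 \right)} \left(-13\right) = 38527 - - \frac{20}{-31} \left(-13\right) = 38527 - \left(-20\right) \left(- \frac{1}{31}\right) \left(-13\right) = 38527 - \frac{20}{31} \left(-13\right) = 38527 - - \frac{260}{31} = 38527 + \frac{260}{31} = \frac{1194597}{31}$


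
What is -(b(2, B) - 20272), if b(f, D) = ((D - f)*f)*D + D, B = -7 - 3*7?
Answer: 18620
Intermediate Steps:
B = -28 (B = -7 - 21 = -28)
b(f, D) = D + D*f*(D - f) (b(f, D) = (f*(D - f))*D + D = D*f*(D - f) + D = D + D*f*(D - f))
-(b(2, B) - 20272) = -(-28*(1 - 1*2² - 28*2) - 20272) = -(-28*(1 - 1*4 - 56) - 20272) = -(-28*(1 - 4 - 56) - 20272) = -(-28*(-59) - 20272) = -(1652 - 20272) = -1*(-18620) = 18620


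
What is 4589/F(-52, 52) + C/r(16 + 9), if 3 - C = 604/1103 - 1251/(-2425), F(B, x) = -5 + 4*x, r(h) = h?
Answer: 307915055591/13574483125 ≈ 22.683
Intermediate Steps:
C = 5179772/2674775 (C = 3 - (604/1103 - 1251/(-2425)) = 3 - (604*(1/1103) - 1251*(-1/2425)) = 3 - (604/1103 + 1251/2425) = 3 - 1*2844553/2674775 = 3 - 2844553/2674775 = 5179772/2674775 ≈ 1.9365)
4589/F(-52, 52) + C/r(16 + 9) = 4589/(-5 + 4*52) + 5179772/(2674775*(16 + 9)) = 4589/(-5 + 208) + (5179772/2674775)/25 = 4589/203 + (5179772/2674775)*(1/25) = 4589*(1/203) + 5179772/66869375 = 4589/203 + 5179772/66869375 = 307915055591/13574483125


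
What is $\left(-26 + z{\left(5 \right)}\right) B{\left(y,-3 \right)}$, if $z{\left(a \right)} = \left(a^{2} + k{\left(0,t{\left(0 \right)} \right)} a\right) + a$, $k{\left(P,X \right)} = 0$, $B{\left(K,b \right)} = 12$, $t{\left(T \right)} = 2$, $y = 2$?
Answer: $48$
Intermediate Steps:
$z{\left(a \right)} = a + a^{2}$ ($z{\left(a \right)} = \left(a^{2} + 0 a\right) + a = \left(a^{2} + 0\right) + a = a^{2} + a = a + a^{2}$)
$\left(-26 + z{\left(5 \right)}\right) B{\left(y,-3 \right)} = \left(-26 + 5 \left(1 + 5\right)\right) 12 = \left(-26 + 5 \cdot 6\right) 12 = \left(-26 + 30\right) 12 = 4 \cdot 12 = 48$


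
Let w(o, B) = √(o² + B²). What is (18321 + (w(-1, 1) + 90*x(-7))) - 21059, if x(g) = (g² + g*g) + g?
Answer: 5452 + √2 ≈ 5453.4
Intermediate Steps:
x(g) = g + 2*g² (x(g) = (g² + g²) + g = 2*g² + g = g + 2*g²)
w(o, B) = √(B² + o²)
(18321 + (w(-1, 1) + 90*x(-7))) - 21059 = (18321 + (√(1² + (-1)²) + 90*(-7*(1 + 2*(-7))))) - 21059 = (18321 + (√(1 + 1) + 90*(-7*(1 - 14)))) - 21059 = (18321 + (√2 + 90*(-7*(-13)))) - 21059 = (18321 + (√2 + 90*91)) - 21059 = (18321 + (√2 + 8190)) - 21059 = (18321 + (8190 + √2)) - 21059 = (26511 + √2) - 21059 = 5452 + √2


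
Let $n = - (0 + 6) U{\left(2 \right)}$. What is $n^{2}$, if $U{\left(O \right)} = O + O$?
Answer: $576$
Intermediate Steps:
$U{\left(O \right)} = 2 O$
$n = -24$ ($n = - (0 + 6) 2 \cdot 2 = \left(-1\right) 6 \cdot 4 = \left(-6\right) 4 = -24$)
$n^{2} = \left(-24\right)^{2} = 576$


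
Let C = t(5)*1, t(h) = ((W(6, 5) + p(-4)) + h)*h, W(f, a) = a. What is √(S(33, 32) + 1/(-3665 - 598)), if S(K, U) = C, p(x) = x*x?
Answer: √48214443/609 ≈ 11.402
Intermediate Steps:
p(x) = x²
t(h) = h*(21 + h) (t(h) = ((5 + (-4)²) + h)*h = ((5 + 16) + h)*h = (21 + h)*h = h*(21 + h))
C = 130 (C = (5*(21 + 5))*1 = (5*26)*1 = 130*1 = 130)
S(K, U) = 130
√(S(33, 32) + 1/(-3665 - 598)) = √(130 + 1/(-3665 - 598)) = √(130 + 1/(-4263)) = √(130 - 1/4263) = √(554189/4263) = √48214443/609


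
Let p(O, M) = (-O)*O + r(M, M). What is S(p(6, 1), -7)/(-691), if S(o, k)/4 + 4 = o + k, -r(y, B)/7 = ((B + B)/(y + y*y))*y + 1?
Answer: 244/691 ≈ 0.35311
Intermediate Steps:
r(y, B) = -7 - 14*B*y/(y + y²) (r(y, B) = -7*(((B + B)/(y + y*y))*y + 1) = -7*(((2*B)/(y + y²))*y + 1) = -7*((2*B/(y + y²))*y + 1) = -7*(2*B*y/(y + y²) + 1) = -7*(1 + 2*B*y/(y + y²)) = -7 - 14*B*y/(y + y²))
p(O, M) = -O² + 7*(-1 - 3*M)/(1 + M) (p(O, M) = (-O)*O + 7*(-1 - M - 2*M)/(1 + M) = -O² + 7*(-1 - 3*M)/(1 + M))
S(o, k) = -16 + 4*k + 4*o (S(o, k) = -16 + 4*(o + k) = -16 + 4*(k + o) = -16 + (4*k + 4*o) = -16 + 4*k + 4*o)
S(p(6, 1), -7)/(-691) = (-16 + 4*(-7) + 4*((-7 - 21*1 + 6²*(-1 - 1*1))/(1 + 1)))/(-691) = (-16 - 28 + 4*((-7 - 21 + 36*(-1 - 1))/2))*(-1/691) = (-16 - 28 + 4*((-7 - 21 + 36*(-2))/2))*(-1/691) = (-16 - 28 + 4*((-7 - 21 - 72)/2))*(-1/691) = (-16 - 28 + 4*((½)*(-100)))*(-1/691) = (-16 - 28 + 4*(-50))*(-1/691) = (-16 - 28 - 200)*(-1/691) = -244*(-1/691) = 244/691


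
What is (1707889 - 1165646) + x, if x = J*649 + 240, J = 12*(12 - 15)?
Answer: 519119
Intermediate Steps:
J = -36 (J = 12*(-3) = -36)
x = -23124 (x = -36*649 + 240 = -23364 + 240 = -23124)
(1707889 - 1165646) + x = (1707889 - 1165646) - 23124 = 542243 - 23124 = 519119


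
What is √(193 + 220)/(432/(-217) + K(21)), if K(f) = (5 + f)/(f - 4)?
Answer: -3689*√413/1702 ≈ -44.048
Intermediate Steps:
K(f) = (5 + f)/(-4 + f)
√(193 + 220)/(432/(-217) + K(21)) = √(193 + 220)/(432/(-217) + (5 + 21)/(-4 + 21)) = √413/(432*(-1/217) + 26/17) = √413/(-432/217 + (1/17)*26) = √413/(-432/217 + 26/17) = √413/(-1702/3689) = √413*(-3689/1702) = -3689*√413/1702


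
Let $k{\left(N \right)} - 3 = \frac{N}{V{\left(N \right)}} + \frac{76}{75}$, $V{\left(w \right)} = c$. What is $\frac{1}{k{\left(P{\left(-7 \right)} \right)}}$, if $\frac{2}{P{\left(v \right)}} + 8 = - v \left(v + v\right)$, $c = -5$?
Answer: $\frac{3975}{15968} \approx 0.24894$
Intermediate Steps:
$V{\left(w \right)} = -5$
$P{\left(v \right)} = \frac{2}{-8 - 2 v^{2}}$ ($P{\left(v \right)} = \frac{2}{-8 + - v \left(v + v\right)} = \frac{2}{-8 + - v 2 v} = \frac{2}{-8 - 2 v^{2}}$)
$k{\left(N \right)} = \frac{301}{75} - \frac{N}{5}$ ($k{\left(N \right)} = 3 + \left(\frac{N}{-5} + \frac{76}{75}\right) = 3 + \left(N \left(- \frac{1}{5}\right) + 76 \cdot \frac{1}{75}\right) = 3 - \left(- \frac{76}{75} + \frac{N}{5}\right) = \frac{301}{75} - \frac{N}{5}$)
$\frac{1}{k{\left(P{\left(-7 \right)} \right)}} = \frac{1}{\frac{301}{75} - \frac{\left(-1\right) \frac{1}{4 + \left(-7\right)^{2}}}{5}} = \frac{1}{\frac{301}{75} - \frac{\left(-1\right) \frac{1}{4 + 49}}{5}} = \frac{1}{\frac{301}{75} - \frac{\left(-1\right) \frac{1}{53}}{5}} = \frac{1}{\frac{301}{75} - - \frac{1}{265}} = \frac{1}{\frac{301}{75} + \frac{1}{265}} = \frac{1}{\frac{15968}{3975}} = \frac{3975}{15968}$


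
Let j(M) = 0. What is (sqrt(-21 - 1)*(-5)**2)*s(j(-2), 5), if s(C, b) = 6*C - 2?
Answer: -50*I*sqrt(22) ≈ -234.52*I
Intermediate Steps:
s(C, b) = -2 + 6*C
(sqrt(-21 - 1)*(-5)**2)*s(j(-2), 5) = (sqrt(-21 - 1)*(-5)**2)*(-2 + 6*0) = (sqrt(-22)*25)*(-2 + 0) = ((I*sqrt(22))*25)*(-2) = (25*I*sqrt(22))*(-2) = -50*I*sqrt(22)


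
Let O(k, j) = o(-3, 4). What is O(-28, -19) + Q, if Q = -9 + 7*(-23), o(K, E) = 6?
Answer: -164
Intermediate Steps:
O(k, j) = 6
Q = -170 (Q = -9 - 161 = -170)
O(-28, -19) + Q = 6 - 170 = -164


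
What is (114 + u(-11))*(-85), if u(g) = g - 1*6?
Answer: -8245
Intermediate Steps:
u(g) = -6 + g (u(g) = g - 6 = -6 + g)
(114 + u(-11))*(-85) = (114 + (-6 - 11))*(-85) = (114 - 17)*(-85) = 97*(-85) = -8245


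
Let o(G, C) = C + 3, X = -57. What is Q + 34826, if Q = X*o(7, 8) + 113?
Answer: 34312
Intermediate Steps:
o(G, C) = 3 + C
Q = -514 (Q = -57*(3 + 8) + 113 = -57*11 + 113 = -627 + 113 = -514)
Q + 34826 = -514 + 34826 = 34312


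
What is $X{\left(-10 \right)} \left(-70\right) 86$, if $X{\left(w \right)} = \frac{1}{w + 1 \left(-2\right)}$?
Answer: $\frac{1505}{3} \approx 501.67$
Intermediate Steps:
$X{\left(w \right)} = \frac{1}{-2 + w}$ ($X{\left(w \right)} = \frac{1}{w - 2} = \frac{1}{-2 + w}$)
$X{\left(-10 \right)} \left(-70\right) 86 = \frac{1}{-2 - 10} \left(-70\right) 86 = \frac{1}{-12} \left(-70\right) 86 = \left(- \frac{1}{12}\right) \left(-70\right) 86 = \frac{35}{6} \cdot 86 = \frac{1505}{3}$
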